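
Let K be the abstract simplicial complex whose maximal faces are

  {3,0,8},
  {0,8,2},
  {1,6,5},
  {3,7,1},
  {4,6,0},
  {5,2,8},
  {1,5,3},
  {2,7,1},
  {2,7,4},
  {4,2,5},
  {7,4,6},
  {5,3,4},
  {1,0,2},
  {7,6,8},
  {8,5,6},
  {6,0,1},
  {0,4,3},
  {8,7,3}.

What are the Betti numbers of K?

Fix the vertex order 0 < 1 < 2 < 3 < 4 < 5 < 6 < 7 < 8 and write every simplex with vertices in increasing order. Then dim K = 2 and the simplices of K are:

  0-simplices (9): [0], [1], [2], [3], [4], [5], [6], [7], [8]
  1-simplices (27): (27 of them)
  2-simplices (18): [0,1,2], [0,1,6], [0,2,8], [0,3,4], [0,3,8], [0,4,6], [1,2,7], [1,3,5], [1,3,7], [1,5,6], [2,4,5], [2,4,7], [2,5,8], [3,4,5], [3,7,8], [4,6,7], [5,6,8], [6,7,8]

Hence C_0 ≅ Z^9, C_1 ≅ Z^27, C_2 ≅ Z^18.

∂_1: C_1 → C_0 is given by ∂[p,q] = [q] − [p]. For instance
  ∂[4,6] = [6] − [4].
This gives a 9×27 integer matrix of rank 8; reducing to Smith normal form yields diagonal entries (1,1,1,1,1,1,1,1).

Boundary ∂_2: C_2 → C_1 maps a triangle to the signed sum of its edges. For instance
  ∂[1,2,7] = [2,7] − [1,7] + [1,2],
  ∂[0,1,2] = [1,2] − [0,2] + [0,1].
As a 27×18 matrix over Z this has rank 17, with invariant factors (1,1,1,1,1,1,1,1,1,1,1,1,1,1,1,1,1).

From H_k ≅ ker(∂_k) / im(∂_{k+1}) we obtain:

  H_0: rank C_0 − rank ∂_1 = 9 − 8 = 1, and the invariant factors of ∂_1 are all 1, so H_0 = Z.
  H_1: rank ker ∂_1 − rank ∂_2 = (27 − 8) − 17 = 2, and the invariant factors of ∂_2 are all 1, so H_1 = Z^2.
  H_2: rank ker ∂_2 − rank ∂_3 = (18 − 17) − 0 = 1, and there is no ∂_3, so H_2 = Z.

As a check, the Euler characteristic is 9 − 27 + 18 = 0, which agrees with 1 − 2 + 1 = 0.

Hence the Betti numbers are b_0 = 1, b_1 = 2, b_2 = 1.

b_0 = 1, b_1 = 2, b_2 = 1.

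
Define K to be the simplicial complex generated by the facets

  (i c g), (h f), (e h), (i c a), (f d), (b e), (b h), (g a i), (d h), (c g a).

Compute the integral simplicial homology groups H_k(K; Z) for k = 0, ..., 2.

H_0 = Z^2,  H_1 = Z^2,  H_2 = Z.

K has 9 vertices, 12 edges, 4 triangles.
rank ∂_0 = 0, rank ∂_1 = 7 ⇒ b_0 = 9 − 0 − 7 = 2; all invariant factors of ∂_1 are 1 so no torsion. So H_0 = Z^2.
rank ∂_1 = 7, rank ∂_2 = 3 ⇒ b_1 = 12 − 7 − 3 = 2; all invariant factors of ∂_2 are 1 so no torsion. So H_1 = Z^2.
rank ∂_2 = 3, rank ∂_3 = 0 ⇒ b_2 = 4 − 3 − 0 = 1. So H_2 = Z.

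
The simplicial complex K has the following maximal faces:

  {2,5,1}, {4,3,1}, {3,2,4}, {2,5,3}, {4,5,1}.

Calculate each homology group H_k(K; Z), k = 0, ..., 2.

H_0 ≅ Z,  H_1 ≅ Z,  H_2 = 0.

We work with the vertex ordering 1 < 2 < 3 < 4 < 5. The simplices of K, each written with vertices in increasing order, are:

  0-simplices (5): [1], [2], [3], [4], [5]
  1-simplices (10): [1,2], [1,3], [1,4], [1,5], [2,3], [2,4], [2,5], [3,4], [3,5], [4,5]
  2-simplices (5): [1,2,5], [1,3,4], [1,4,5], [2,3,4], [2,3,5]

giving chain groups C_0 ≅ Z^5, C_1 ≅ Z^10, C_2 ≅ Z^5.

Boundary ∂_1: C_1 → C_0 is given by ∂[p,q] = [q] − [p].
The 5×10 boundary matrix has rank 4 and Smith normal form diag(1,1,1,1).

∂_2: C_2 → C_1 maps a triangle to the signed sum of its edges. For instance
  ∂[2,3,4] = [3,4] − [2,4] + [2,3],
  ∂[1,3,4] = [3,4] − [1,4] + [1,3].
The resulting 10×5 matrix has rank 5, and its Smith normal form has invariant factors (1,1,1,1,1).

Now H_k = ker ∂_k / im ∂_{k+1}, so:

  H_0: rank C_0 − rank ∂_1 = 5 − 4 = 1, and the invariant factors of ∂_1 are all 1, so H_0 ≅ Z.
  H_1: rank ker ∂_1 − rank ∂_2 = (10 − 4) − 5 = 1, and the invariant factors of ∂_2 are all 1, so H_1 ≅ Z.
  H_2: rank ker ∂_2 − rank ∂_3 = (5 − 5) − 0 = 0, and there is no ∂_3, so H_2 ≅ 0.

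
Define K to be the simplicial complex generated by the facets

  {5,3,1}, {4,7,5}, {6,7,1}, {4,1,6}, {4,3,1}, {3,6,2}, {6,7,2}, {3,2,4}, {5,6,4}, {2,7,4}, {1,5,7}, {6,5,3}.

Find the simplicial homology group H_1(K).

We work with the vertex ordering 1 < 2 < 3 < 4 < 5 < 6 < 7. The simplices of K, each written with vertices in increasing order, are:

  0-simplices (7): [1], [2], [3], [4], [5], [6], [7]
  1-simplices (18): [1,3], [1,4], [1,5], [1,6], [1,7], [2,3], [2,4], [2,6], [2,7], [3,4], [3,5], [3,6], [4,5], [4,6], [4,7], [5,6], [5,7], [6,7]
  2-simplices (12): [1,3,4], [1,3,5], [1,4,6], [1,5,7], [1,6,7], [2,3,4], [2,3,6], [2,4,7], [2,6,7], [3,5,6], [4,5,6], [4,5,7]

giving chain groups C_0 ≅ Z^7, C_1 ≅ Z^18, C_2 ≅ Z^12.

∂_1: C_1 → C_0 sends each edge [p,q] (with p < q) to q − p. For instance
  ∂[3,4] = [4] − [3].
The resulting 7×18 matrix has rank 6, and its Smith normal form has invariant factors (1,1,1,1,1,1).

The boundary map ∂_2: C_2 → C_1 sends each 2-simplex [p,q,r] to [q,r] − [p,r] + [p,q]. For instance
  ∂[4,5,7] = [5,7] − [4,7] + [4,5],
  ∂[3,5,6] = [5,6] − [3,6] + [3,5].
This gives a 18×12 integer matrix of rank 12; reducing to Smith normal form yields diagonal entries (1,1,1,1,1,1,1,1,1,1,1,2).

Now H_k = ker ∂_k / im ∂_{k+1}, so:

  H_1: rank ker ∂_1 − rank ∂_2 = (18 − 6) − 12 = 0, and ∂_2 has invariant factor 2 > 1, so H_1 = Z/2Z.

(K is a triangulation of the real projective plane RP^2.)

H_1 = Z/2Z.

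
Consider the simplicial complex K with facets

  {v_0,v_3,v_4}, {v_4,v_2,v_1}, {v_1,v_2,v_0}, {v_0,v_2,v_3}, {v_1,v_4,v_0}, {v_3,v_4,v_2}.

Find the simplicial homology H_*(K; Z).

Take the total order v_0 < v_1 < v_2 < v_3 < v_4 on the vertex set. Then K (dimension 2) consists of the simplices:

  0-simplices (5): [v_0], [v_1], [v_2], [v_3], [v_4]
  1-simplices (9): [v_0,v_1], [v_0,v_2], [v_0,v_3], [v_0,v_4], [v_1,v_2], [v_1,v_4], [v_2,v_3], [v_2,v_4], [v_3,v_4]
  2-simplices (6): [v_0,v_1,v_2], [v_0,v_1,v_4], [v_0,v_2,v_3], [v_0,v_3,v_4], [v_1,v_2,v_4], [v_2,v_3,v_4]

giving chain groups C_0 ≅ Z^5, C_1 ≅ Z^9, C_2 ≅ Z^6.

The boundary map ∂_1: C_1 → C_0 is given by ∂[p,q] = [q] − [p]. For instance
  ∂[v_1,v_2] = [v_2] − [v_1].
As a 5×9 matrix over Z this has rank 4, with invariant factors (1,1,1,1).

The boundary map ∂_2: C_2 → C_1 maps a triangle to the signed sum of its edges. For instance
  ∂[v_0,v_2,v_3] = [v_2,v_3] − [v_0,v_3] + [v_0,v_2],
  ∂[v_0,v_1,v_4] = [v_1,v_4] − [v_0,v_4] + [v_0,v_1].
The resulting 9×6 matrix has rank 5, and its Smith normal form has invariant factors (1,1,1,1,1).

Reading off H_k = ker ∂_k / im ∂_{k+1}:

  H_0: rank C_0 − rank ∂_1 = 5 − 4 = 1, and the invariant factors of ∂_1 are all 1, so H_0 = Z.
  H_1: rank ker ∂_1 − rank ∂_2 = (9 − 4) − 5 = 0, and the invariant factors of ∂_2 are all 1, so H_1 = 0.
  H_2: rank ker ∂_2 − rank ∂_3 = (6 − 5) − 0 = 1, and there is no ∂_3, so H_2 = Z.

As a check, the Euler characteristic is 5 − 9 + 6 = 2, which agrees with 1 − 0 + 1 = 2.

H_0 = Z,  H_1 = 0,  H_2 = Z.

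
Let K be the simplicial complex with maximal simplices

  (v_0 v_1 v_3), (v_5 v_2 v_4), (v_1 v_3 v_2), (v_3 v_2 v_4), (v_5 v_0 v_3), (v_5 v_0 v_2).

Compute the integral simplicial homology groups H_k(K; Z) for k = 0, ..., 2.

Fix the vertex order v_0 < v_1 < v_2 < v_3 < v_4 < v_5 and write every simplex with vertices in increasing order. Then dim K = 2 and the simplices of K are:

  0-simplices (6): [v_0], [v_1], [v_2], [v_3], [v_4], [v_5]
  1-simplices (12): [v_0,v_1], [v_0,v_2], [v_0,v_3], [v_0,v_5], [v_1,v_2], [v_1,v_3], [v_2,v_3], [v_2,v_4], [v_2,v_5], [v_3,v_4], [v_3,v_5], [v_4,v_5]
  2-simplices (6): [v_0,v_1,v_3], [v_0,v_2,v_5], [v_0,v_3,v_5], [v_1,v_2,v_3], [v_2,v_3,v_4], [v_2,v_4,v_5]

so the chain groups are C_0 ≅ Z^6, C_1 ≅ Z^12, C_2 ≅ Z^6.

The boundary map ∂_1: C_1 → C_0 maps an edge to its endpoints' difference, ∂[p,q] = q − p.
The resulting 6×12 matrix has rank 5, and its Smith normal form has invariant factors (1,1,1,1,1).

The boundary map ∂_2: C_2 → C_1 sends each 2-simplex [p,q,r] to [q,r] − [p,r] + [p,q]. For instance
  ∂[v_2,v_3,v_4] = [v_3,v_4] − [v_2,v_4] + [v_2,v_3],
  ∂[v_0,v_3,v_5] = [v_3,v_5] − [v_0,v_5] + [v_0,v_3].
This gives a 12×6 integer matrix of rank 6; reducing to Smith normal form yields diagonal entries (1,1,1,1,1,1).

Computing H_k = (kernel of ∂_k) / (image of ∂_{k+1}):

  H_0: rank C_0 − rank ∂_1 = 6 − 5 = 1, and the invariant factors of ∂_1 are all 1, so H_0 = Z.
  H_1: rank ker ∂_1 − rank ∂_2 = (12 − 5) − 6 = 1, and the invariant factors of ∂_2 are all 1, so H_1 = Z.
  H_2: rank ker ∂_2 − rank ∂_3 = (6 − 6) − 0 = 0, and there is no ∂_3, so H_2 = 0.

As a check, the Euler characteristic is 6 − 12 + 6 = 0, which agrees with 1 − 1 + 0 = 0.

H_0 = Z,  H_1 = Z,  H_2 = 0.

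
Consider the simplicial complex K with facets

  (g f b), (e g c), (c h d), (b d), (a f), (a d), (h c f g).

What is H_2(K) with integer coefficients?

Order the vertices as a < b < c < d < e < f < g < h. Listing each simplex with vertices in this order, K has dimension 3 with simplices:

  0-simplices (8): a, b, c, d, e, f, g, h
  1-simplices (15): ad, af, bd, bf, bg, cd, ce, cf, cg, ch, dh, eg, fg, fh, gh
  2-simplices (7): bfg, cdh, ceg, cfg, cfh, cgh, fgh
  3-simplices (1): cfgh

so the chain groups are C_0 ≅ Z^8, C_1 ≅ Z^15, C_2 ≅ Z^7, C_3 ≅ Z^1.

Boundary ∂_1: C_1 → C_0 sends each edge [p,q] (with p < q) to q − p. For instance
  ∂af = f − a.
This gives a 8×15 integer matrix of rank 7; reducing to Smith normal form yields diagonal entries (1,1,1,1,1,1,1).

∂_2: C_2 → C_1 maps a triangle to the signed sum of its edges. For instance
  ∂cfh = fh − ch + cf,
  ∂cdh = dh − ch + cd.
The 15×7 boundary matrix has rank 6 and Smith normal form diag(1,1,1,1,1,1).

Boundary ∂_3: C_3 → C_2 sends each 3-simplex σ to the alternating sum Σ_i (−1)^i (σ with its i-th vertex removed). For instance
  ∂cfgh = fgh − cgh + cfh − cfg.
This gives a 7×1 integer matrix of rank 1; reducing to Smith normal form yields diagonal entries (1).

Computing H_k = (kernel of ∂_k) / (image of ∂_{k+1}):

  H_2: rank ker ∂_2 − rank ∂_3 = (7 − 6) − 1 = 0, and the invariant factors of ∂_3 are all 1, so H_2 ≅ 0.

H_2 = 0.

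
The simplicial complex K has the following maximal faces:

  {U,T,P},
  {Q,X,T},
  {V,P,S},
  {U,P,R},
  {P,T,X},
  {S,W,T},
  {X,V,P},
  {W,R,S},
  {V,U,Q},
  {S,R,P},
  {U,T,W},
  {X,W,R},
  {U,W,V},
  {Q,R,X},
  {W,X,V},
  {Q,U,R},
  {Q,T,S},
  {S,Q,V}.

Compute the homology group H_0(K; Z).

Fix the vertex order P < Q < R < S < T < U < V < W < X and write every simplex with vertices in increasing order. Then dim K = 2 and the simplices of K are:

  0-simplices (9): P, Q, R, S, T, U, V, W, X
  1-simplices (27): PR, PS, PT, PU, PV, PX, QR, QS, QT, QU, QV, QX, RS, RU, RW, RX, ST, SV, SW, TU, TW, TX, UV, UW, VW, VX, WX
  2-simplices (18): PRS, PRU, PSV, PTU, PTX, PVX, QRU, QRX, QST, QSV, QTX, QUV, RSW, RWX, STW, TUW, UVW, VWX

Hence C_0 ≅ Z^9, C_1 ≅ Z^27, C_2 ≅ Z^18.

Boundary ∂_1: C_1 → C_0 sends each edge [p,q] (with p < q) to q − p. For instance
  ∂QU = U − Q.
The 9×27 boundary matrix has rank 8 and Smith normal form diag(1,1,1,1,1,1,1,1).

Boundary ∂_2: C_2 → C_1 maps a triangle to the signed sum of its edges. For instance
  ∂STW = TW − SW + ST,
  ∂RSW = SW − RW + RS.
The resulting 27×18 matrix has rank 17, and its Smith normal form has invariant factors (1,1,1,1,1,1,1,1,1,1,1,1,1,1,1,1,1).

Computing H_k = (kernel of ∂_k) / (image of ∂_{k+1}):

  H_0: rank C_0 − rank ∂_1 = 9 − 8 = 1, and the invariant factors of ∂_1 are all 1, so H_0 = Z.

H_0 = Z.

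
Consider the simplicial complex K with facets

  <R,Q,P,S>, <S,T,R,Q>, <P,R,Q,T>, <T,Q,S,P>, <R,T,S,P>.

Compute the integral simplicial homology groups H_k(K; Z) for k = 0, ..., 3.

Fix the vertex order P < Q < R < S < T and write every simplex with vertices in increasing order. Then dim K = 3 and the simplices of K are:

  0-simplices (5): P, Q, R, S, T
  1-simplices (10): PQ, PR, PS, PT, QR, QS, QT, RS, RT, ST
  2-simplices (10): PQR, PQS, PQT, PRS, PRT, PST, QRS, QRT, QST, RST
  3-simplices (5): PQRS, PQRT, PQST, PRST, QRST

so the chain groups are C_0 ≅ Z^5, C_1 ≅ Z^10, C_2 ≅ Z^10, C_3 ≅ Z^5.

Boundary ∂_1: C_1 → C_0 is given by ∂[p,q] = [q] − [p]. For instance
  ∂PR = R − P.
The resulting 5×10 matrix has rank 4, and its Smith normal form has invariant factors (1,1,1,1).

∂_2: C_2 → C_1 acts by ∂[p,q,r] = [q,r] − [p,r] + [p,q]. For instance
  ∂PQR = QR − PR + PQ,
  ∂PRT = RT − PT + PR.
As a 10×10 matrix over Z this has rank 6, with invariant factors (1,1,1,1,1,1).

The boundary map ∂_3: C_3 → C_2 sends each 3-simplex σ to the alternating sum Σ_i (−1)^i (σ with its i-th vertex removed). For instance
  ∂PRST = RST − PST + PRT − PRS,
  ∂PQRT = QRT − PRT + PQT − PQR.
As a 10×5 matrix over Z this has rank 4, with invariant factors (1,1,1,1).

From H_k ≅ ker(∂_k) / im(∂_{k+1}) we obtain:

  H_0: rank C_0 − rank ∂_1 = 5 − 4 = 1, and the invariant factors of ∂_1 are all 1, so H_0 ≅ Z.
  H_1: rank ker ∂_1 − rank ∂_2 = (10 − 4) − 6 = 0, and the invariant factors of ∂_2 are all 1, so H_1 ≅ 0.
  H_2: rank ker ∂_2 − rank ∂_3 = (10 − 6) − 4 = 0, and the invariant factors of ∂_3 are all 1, so H_2 ≅ 0.
  H_3: rank ker ∂_3 − rank ∂_4 = (5 − 4) − 0 = 1, and there is no ∂_4, so H_3 ≅ Z.

As a check, the Euler characteristic is 5 − 10 + 10 − 5 = 0, which agrees with 1 − 0 + 0 − 1 = 0.

H_0 = Z,  H_1 = 0,  H_2 = 0,  H_3 = Z.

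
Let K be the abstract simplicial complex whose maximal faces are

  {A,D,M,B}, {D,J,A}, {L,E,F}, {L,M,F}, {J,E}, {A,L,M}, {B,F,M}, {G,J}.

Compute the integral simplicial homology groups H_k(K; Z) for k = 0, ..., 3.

Take the total order A < B < D < E < F < G < J < L < M on the vertex set. Then K (dimension 3) consists of the simplices:

  0-simplices (9): A, B, D, E, F, G, J, L, M
  1-simplices (17): AB, AD, AJ, AL, AM, BD, BF, BM, DJ, DM, EF, EJ, EL, FL, FM, GJ, LM
  2-simplices (9): ABD, ABM, ADJ, ADM, ALM, BDM, BFM, EFL, FLM
  3-simplices (1): ABDM

Hence C_0 ≅ Z^9, C_1 ≅ Z^17, C_2 ≅ Z^9, C_3 ≅ Z^1.

Boundary ∂_1: C_1 → C_0 maps an edge to its endpoints' difference, ∂[p,q] = q − p. For instance
  ∂EL = L − E.
The resulting 9×17 matrix has rank 8, and its Smith normal form has invariant factors (1,1,1,1,1,1,1,1).

The boundary map ∂_2: C_2 → C_1 sends each 2-simplex [p,q,r] to [q,r] − [p,r] + [p,q]. For instance
  ∂BFM = FM − BM + BF,
  ∂ADJ = DJ − AJ + AD.
As a 17×9 matrix over Z this has rank 8, with invariant factors (1,1,1,1,1,1,1,1).

Boundary ∂_3: C_3 → C_2 sends each 3-simplex σ to the alternating sum Σ_i (−1)^i (σ with its i-th vertex removed). For instance
  ∂ABDM = BDM − ADM + ABM − ABD.
The resulting 9×1 matrix has rank 1, and its Smith normal form has invariant factors (1).

Reading off H_k = ker ∂_k / im ∂_{k+1}:

  H_0: rank C_0 − rank ∂_1 = 9 − 8 = 1, and the invariant factors of ∂_1 are all 1, so H_0 = Z.
  H_1: rank ker ∂_1 − rank ∂_2 = (17 − 8) − 8 = 1, and the invariant factors of ∂_2 are all 1, so H_1 = Z.
  H_2: rank ker ∂_2 − rank ∂_3 = (9 − 8) − 1 = 0, and the invariant factors of ∂_3 are all 1, so H_2 = 0.
  H_3: rank ker ∂_3 − rank ∂_4 = (1 − 1) − 0 = 0, and there is no ∂_4, so H_3 = 0.

As a check, the Euler characteristic is 9 − 17 + 9 − 1 = 0, which agrees with 1 − 1 + 0 − 0 = 0.

H_0 = Z,  H_1 = Z,  H_2 = 0,  H_3 = 0.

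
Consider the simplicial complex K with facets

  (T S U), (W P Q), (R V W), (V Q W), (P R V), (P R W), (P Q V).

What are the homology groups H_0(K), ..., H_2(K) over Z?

Take the total order P < Q < R < S < T < U < V < W on the vertex set. Then K (dimension 2) consists of the simplices:

  0-simplices (8): P, Q, R, S, T, U, V, W
  1-simplices (12): PQ, PR, PV, PW, QV, QW, RV, RW, ST, SU, TU, VW
  2-simplices (7): PQV, PQW, PRV, PRW, QVW, RVW, STU

so the chain groups are C_0 ≅ Z^8, C_1 ≅ Z^12, C_2 ≅ Z^7.

∂_1: C_1 → C_0 maps an edge to its endpoints' difference, ∂[p,q] = q − p.
The 8×12 boundary matrix has rank 6 and Smith normal form diag(1,1,1,1,1,1).

∂_2: C_2 → C_1 maps a triangle to the signed sum of its edges. For instance
  ∂PQV = QV − PV + PQ,
  ∂STU = TU − SU + ST.
As a 12×7 matrix over Z this has rank 6, with invariant factors (1,1,1,1,1,1).

Now H_k = ker ∂_k / im ∂_{k+1}, so:

  H_0: rank C_0 − rank ∂_1 = 8 − 6 = 2, and the invariant factors of ∂_1 are all 1, so H_0 ≅ Z^2.
  H_1: rank ker ∂_1 − rank ∂_2 = (12 − 6) − 6 = 0, and the invariant factors of ∂_2 are all 1, so H_1 ≅ 0.
  H_2: rank ker ∂_2 − rank ∂_3 = (7 − 6) − 0 = 1, and there is no ∂_3, so H_2 ≅ Z.

(K is a triangulation of the disjoint union of the 2-simplex and the 2-sphere S^2.)

H_0 ≅ Z^2,  H_1 = 0,  H_2 ≅ Z.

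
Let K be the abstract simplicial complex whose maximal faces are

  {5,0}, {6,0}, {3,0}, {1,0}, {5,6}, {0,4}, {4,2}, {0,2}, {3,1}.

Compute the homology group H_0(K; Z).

Order the vertices as 0 < 1 < 2 < 3 < 4 < 5 < 6. Listing each simplex with vertices in this order, K has dimension 1 with simplices:

  0-simplices (7): [0], [1], [2], [3], [4], [5], [6]
  1-simplices (9): [0,1], [0,2], [0,3], [0,4], [0,5], [0,6], [1,3], [2,4], [5,6]

giving chain groups C_0 ≅ Z^7, C_1 ≅ Z^9.

Boundary ∂_1: C_1 → C_0 maps an edge to its endpoints' difference, ∂[p,q] = q − p.
The resulting 7×9 matrix has rank 6, and its Smith normal form has invariant factors (1,1,1,1,1,1).

Now H_k = ker ∂_k / im ∂_{k+1}, so:

  H_0: rank C_0 − rank ∂_1 = 7 − 6 = 1, and the invariant factors of ∂_1 are all 1, so H_0 ≅ Z.

H_0 ≅ Z.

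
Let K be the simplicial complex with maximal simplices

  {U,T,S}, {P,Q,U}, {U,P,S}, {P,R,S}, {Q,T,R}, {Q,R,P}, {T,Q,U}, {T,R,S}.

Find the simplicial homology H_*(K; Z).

H_0 = Z,  H_1 = 0,  H_2 = Z.

Fix the vertex order P < Q < R < S < T < U and write every simplex with vertices in increasing order. Then dim K = 2 and the simplices of K are:

  0-simplices (6): P, Q, R, S, T, U
  1-simplices (12): PQ, PR, PS, PU, QR, QT, QU, RS, RT, ST, SU, TU
  2-simplices (8): PQR, PQU, PRS, PSU, QRT, QTU, RST, STU

so the chain groups are C_0 ≅ Z^6, C_1 ≅ Z^12, C_2 ≅ Z^8.

The boundary map ∂_1: C_1 → C_0 maps an edge to its endpoints' difference, ∂[p,q] = q − p. For instance
  ∂PQ = Q − P.
As a 6×12 matrix over Z this has rank 5, with invariant factors (1,1,1,1,1).

∂_2: C_2 → C_1 acts by ∂[p,q,r] = [q,r] − [p,r] + [p,q]. For instance
  ∂PSU = SU − PU + PS,
  ∂QRT = RT − QT + QR.
This gives a 12×8 integer matrix of rank 7; reducing to Smith normal form yields diagonal entries (1,1,1,1,1,1,1).

Computing H_k = (kernel of ∂_k) / (image of ∂_{k+1}):

  H_0: rank C_0 − rank ∂_1 = 6 − 5 = 1, and the invariant factors of ∂_1 are all 1, so H_0 = Z.
  H_1: rank ker ∂_1 − rank ∂_2 = (12 − 5) − 7 = 0, and the invariant factors of ∂_2 are all 1, so H_1 = 0.
  H_2: rank ker ∂_2 − rank ∂_3 = (8 − 7) − 0 = 1, and there is no ∂_3, so H_2 = Z.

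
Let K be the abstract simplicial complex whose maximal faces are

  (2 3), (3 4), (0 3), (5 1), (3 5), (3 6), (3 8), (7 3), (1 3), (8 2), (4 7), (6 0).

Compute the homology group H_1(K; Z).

K has 9 vertices, 12 edges.
rank ∂_1 = 8, rank ∂_2 = 0 ⇒ b_1 = 12 − 8 − 0 = 4. So H_1 ≅ Z^4.

H_1 = Z^4.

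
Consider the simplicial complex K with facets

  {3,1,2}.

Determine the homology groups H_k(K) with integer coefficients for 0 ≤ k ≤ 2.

We work with the vertex ordering 1 < 2 < 3. The simplices of K, each written with vertices in increasing order, are:

  0-simplices (3): [1], [2], [3]
  1-simplices (3): [1,2], [1,3], [2,3]
  2-simplices (1): [1,2,3]

Hence C_0 ≅ Z^3, C_1 ≅ Z^3, C_2 ≅ Z^1.

∂_1: C_1 → C_0 is given by ∂[p,q] = [q] − [p]. For instance
  ∂[2,3] = [3] − [2].
The resulting 3×3 matrix has rank 2, and its Smith normal form has invariant factors (1,1).

Boundary ∂_2: C_2 → C_1 sends each 2-simplex [p,q,r] to [q,r] − [p,r] + [p,q]. For instance
  ∂[1,2,3] = [2,3] − [1,3] + [1,2].
This gives a 3×1 integer matrix of rank 1; reducing to Smith normal form yields diagonal entries (1).

From H_k ≅ ker(∂_k) / im(∂_{k+1}) we obtain:

  H_0: rank C_0 − rank ∂_1 = 3 − 2 = 1, and the invariant factors of ∂_1 are all 1, so H_0 ≅ Z.
  H_1: rank ker ∂_1 − rank ∂_2 = (3 − 2) − 1 = 0, and the invariant factors of ∂_2 are all 1, so H_1 ≅ 0.
  H_2: rank ker ∂_2 − rank ∂_3 = (1 − 1) − 0 = 0, and there is no ∂_3, so H_2 ≅ 0.

As a check, the Euler characteristic is 3 − 3 + 1 = 1, which agrees with 1 − 0 + 0 = 1.

H_0 = Z,  H_1 = 0,  H_2 = 0.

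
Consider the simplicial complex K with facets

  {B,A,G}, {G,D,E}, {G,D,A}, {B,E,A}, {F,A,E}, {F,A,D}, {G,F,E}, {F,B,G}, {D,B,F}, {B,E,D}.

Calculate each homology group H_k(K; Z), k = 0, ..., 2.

H_0 ≅ Z,  H_1 ≅ Z/2Z,  H_2 = 0.

Order the vertices as A < B < D < E < F < G. Listing each simplex with vertices in this order, K has dimension 2 with simplices:

  0-simplices (6): A, B, D, E, F, G
  1-simplices (15): AB, AD, AE, AF, AG, BD, BE, BF, BG, DE, DF, DG, EF, EG, FG
  2-simplices (10): ABE, ABG, ADF, ADG, AEF, BDE, BDF, BFG, DEG, EFG

giving chain groups C_0 ≅ Z^6, C_1 ≅ Z^15, C_2 ≅ Z^10.

Boundary ∂_1: C_1 → C_0 is given by ∂[p,q] = [q] − [p].
The resulting 6×15 matrix has rank 5, and its Smith normal form has invariant factors (1,1,1,1,1).

∂_2: C_2 → C_1 acts by ∂[p,q,r] = [q,r] − [p,r] + [p,q]. For instance
  ∂AEF = EF − AF + AE,
  ∂BDE = DE − BE + BD.
This gives a 15×10 integer matrix of rank 10; reducing to Smith normal form yields diagonal entries (1,1,1,1,1,1,1,1,1,2).

From H_k ≅ ker(∂_k) / im(∂_{k+1}) we obtain:

  H_0: rank C_0 − rank ∂_1 = 6 − 5 = 1, and the invariant factors of ∂_1 are all 1, so H_0 ≅ Z.
  H_1: rank ker ∂_1 − rank ∂_2 = (15 − 5) − 10 = 0, and ∂_2 has invariant factor 2 > 1, so H_1 ≅ Z/2Z.
  H_2: rank ker ∂_2 − rank ∂_3 = (10 − 10) − 0 = 0, and there is no ∂_3, so H_2 ≅ 0.

As a check, the Euler characteristic is 6 − 15 + 10 = 1, which agrees with 1 − 0 + 0 = 1.
(K is a triangulation of the real projective plane RP^2.)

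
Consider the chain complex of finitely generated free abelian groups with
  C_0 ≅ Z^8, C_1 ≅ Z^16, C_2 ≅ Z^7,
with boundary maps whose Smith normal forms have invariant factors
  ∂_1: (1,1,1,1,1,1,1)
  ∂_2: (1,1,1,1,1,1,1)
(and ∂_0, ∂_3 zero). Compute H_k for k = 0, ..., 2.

H_0: b_0 = 8 − 0 − 7 = 1; torsion from ∂_1 factors > 1: none. So H_0 ≅ Z.
H_1: b_1 = 16 − 7 − 7 = 2; torsion from ∂_2 factors > 1: none. So H_1 ≅ Z^2.
H_2: b_2 = 7 − 7 − 0 = 0; torsion from ∂_3 factors > 1: none. So H_2 ≅ 0.

H_0 ≅ Z,  H_1 ≅ Z^2,  H_2 = 0.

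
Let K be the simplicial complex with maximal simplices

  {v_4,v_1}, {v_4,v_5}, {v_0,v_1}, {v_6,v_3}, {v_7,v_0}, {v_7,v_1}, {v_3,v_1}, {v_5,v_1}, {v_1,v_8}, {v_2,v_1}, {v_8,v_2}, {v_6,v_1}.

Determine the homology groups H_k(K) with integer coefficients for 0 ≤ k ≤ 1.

Fix the vertex order v_0 < v_1 < v_2 < v_3 < v_4 < v_5 < v_6 < v_7 < v_8 and write every simplex with vertices in increasing order. Then dim K = 1 and the simplices of K are:

  0-simplices (9): [v_0], [v_1], [v_2], [v_3], [v_4], [v_5], [v_6], [v_7], [v_8]
  1-simplices (12): [v_0,v_1], [v_0,v_7], [v_1,v_2], [v_1,v_3], [v_1,v_4], [v_1,v_5], [v_1,v_6], [v_1,v_7], [v_1,v_8], [v_2,v_8], [v_3,v_6], [v_4,v_5]

so the chain groups are C_0 ≅ Z^9, C_1 ≅ Z^12.

∂_1: C_1 → C_0 is given by ∂[p,q] = [q] − [p]. For instance
  ∂[v_1,v_4] = [v_4] − [v_1].
As a 9×12 matrix over Z this has rank 8, with invariant factors (1,1,1,1,1,1,1,1).

Now H_k = ker ∂_k / im ∂_{k+1}, so:

  H_0: rank C_0 − rank ∂_1 = 9 − 8 = 1, and the invariant factors of ∂_1 are all 1, so H_0 = Z.
  H_1: rank ker ∂_1 − rank ∂_2 = (12 − 8) − 0 = 4, and there is no ∂_2, so H_1 = Z^4.

As a check, the Euler characteristic is 9 − 12 = -3, which agrees with 1 − 4 = -3.

H_0 = Z,  H_1 = Z^4.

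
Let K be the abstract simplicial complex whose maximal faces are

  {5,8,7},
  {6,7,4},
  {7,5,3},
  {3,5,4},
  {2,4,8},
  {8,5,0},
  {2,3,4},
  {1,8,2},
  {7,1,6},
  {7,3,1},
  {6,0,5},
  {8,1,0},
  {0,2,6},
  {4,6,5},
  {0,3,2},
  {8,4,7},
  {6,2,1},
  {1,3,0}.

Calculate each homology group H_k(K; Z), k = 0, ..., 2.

H_0 ≅ Z,  H_1 ≅ Z ⊕ Z/2Z,  H_2 = 0.

We work with the vertex ordering 0 < 1 < 2 < 3 < 4 < 5 < 6 < 7 < 8. The simplices of K, each written with vertices in increasing order, are:

  0-simplices (9): [0], [1], [2], [3], [4], [5], [6], [7], [8]
  1-simplices (27): (27 of them)
  2-simplices (18): [0,1,3], [0,1,8], [0,2,3], [0,2,6], [0,5,6], [0,5,8], [1,2,6], [1,2,8], [1,3,7], [1,6,7], [2,3,4], [2,4,8], [3,4,5], [3,5,7], [4,5,6], [4,6,7], [4,7,8], [5,7,8]

so the chain groups are C_0 ≅ Z^9, C_1 ≅ Z^27, C_2 ≅ Z^18.

∂_1: C_1 → C_0 is given by ∂[p,q] = [q] − [p]. For instance
  ∂[0,6] = [6] − [0].
This gives a 9×27 integer matrix of rank 8; reducing to Smith normal form yields diagonal entries (1,1,1,1,1,1,1,1).

Boundary ∂_2: C_2 → C_1 acts by ∂[p,q,r] = [q,r] − [p,r] + [p,q]. For instance
  ∂[2,3,4] = [3,4] − [2,4] + [2,3],
  ∂[1,6,7] = [6,7] − [1,7] + [1,6].
The 27×18 boundary matrix has rank 18 and Smith normal form diag(1,1,1,1,1,1,1,1,1,1,1,1,1,1,1,1,1,2).

Computing H_k = (kernel of ∂_k) / (image of ∂_{k+1}):

  H_0: rank C_0 − rank ∂_1 = 9 − 8 = 1, and the invariant factors of ∂_1 are all 1, so H_0 = Z.
  H_1: rank ker ∂_1 − rank ∂_2 = (27 − 8) − 18 = 1, and ∂_2 has invariant factor 2 > 1, so H_1 = Z ⊕ Z/2Z.
  H_2: rank ker ∂_2 − rank ∂_3 = (18 − 18) − 0 = 0, and there is no ∂_3, so H_2 = 0.

As a check, the Euler characteristic is 9 − 27 + 18 = 0, which agrees with 1 − 1 + 0 = 0.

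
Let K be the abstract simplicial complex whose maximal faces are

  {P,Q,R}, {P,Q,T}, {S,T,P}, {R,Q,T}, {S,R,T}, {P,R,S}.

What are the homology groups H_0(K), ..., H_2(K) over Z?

Take the total order P < Q < R < S < T on the vertex set. Then K (dimension 2) consists of the simplices:

  0-simplices (5): P, Q, R, S, T
  1-simplices (9): PQ, PR, PS, PT, QR, QT, RS, RT, ST
  2-simplices (6): PQR, PQT, PRS, PST, QRT, RST

so the chain groups are C_0 ≅ Z^5, C_1 ≅ Z^9, C_2 ≅ Z^6.

Boundary ∂_1: C_1 → C_0 is given by ∂[p,q] = [q] − [p].
The resulting 5×9 matrix has rank 4, and its Smith normal form has invariant factors (1,1,1,1).

∂_2: C_2 → C_1 sends each 2-simplex [p,q,r] to [q,r] − [p,r] + [p,q]. For instance
  ∂PRS = RS − PS + PR,
  ∂PQT = QT − PT + PQ.
This gives a 9×6 integer matrix of rank 5; reducing to Smith normal form yields diagonal entries (1,1,1,1,1).

Computing H_k = (kernel of ∂_k) / (image of ∂_{k+1}):

  H_0: rank C_0 − rank ∂_1 = 5 − 4 = 1, and the invariant factors of ∂_1 are all 1, so H_0 = Z.
  H_1: rank ker ∂_1 − rank ∂_2 = (9 − 4) − 5 = 0, and the invariant factors of ∂_2 are all 1, so H_1 = 0.
  H_2: rank ker ∂_2 − rank ∂_3 = (6 − 5) − 0 = 1, and there is no ∂_3, so H_2 = Z.

H_0 = Z,  H_1 = 0,  H_2 = Z.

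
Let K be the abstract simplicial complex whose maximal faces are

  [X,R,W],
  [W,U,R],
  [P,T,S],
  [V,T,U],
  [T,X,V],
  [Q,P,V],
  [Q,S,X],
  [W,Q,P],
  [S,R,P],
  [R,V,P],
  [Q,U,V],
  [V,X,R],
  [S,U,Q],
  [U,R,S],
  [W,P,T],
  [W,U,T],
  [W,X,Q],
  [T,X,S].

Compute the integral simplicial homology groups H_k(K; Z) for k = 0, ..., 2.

We work with the vertex ordering P < Q < R < S < T < U < V < W < X. The simplices of K, each written with vertices in increasing order, are:

  0-simplices (9): P, Q, R, S, T, U, V, W, X
  1-simplices (27): PQ, PR, PS, PT, PV, PW, QS, QU, QV, QW, QX, RS, RU, RV, RW, RX, ST, SU, SX, TU, TV, TW, TX, UV, UW, VX, WX
  2-simplices (18): PQV, PQW, PRS, PRV, PST, PTW, QSU, QSX, QUV, QWX, RSU, RUW, RVX, RWX, STX, TUV, TUW, TVX

Hence C_0 ≅ Z^9, C_1 ≅ Z^27, C_2 ≅ Z^18.

The boundary map ∂_1: C_1 → C_0 sends each edge [p,q] (with p < q) to q − p.
The 9×27 boundary matrix has rank 8 and Smith normal form diag(1,1,1,1,1,1,1,1).

Boundary ∂_2: C_2 → C_1 sends each 2-simplex [p,q,r] to [q,r] − [p,r] + [p,q]. For instance
  ∂QUV = UV − QV + QU,
  ∂RSU = SU − RU + RS.
This gives a 27×18 integer matrix of rank 17; reducing to Smith normal form yields diagonal entries (1,1,1,1,1,1,1,1,1,1,1,1,1,1,1,1,1).

From H_k ≅ ker(∂_k) / im(∂_{k+1}) we obtain:

  H_0: rank C_0 − rank ∂_1 = 9 − 8 = 1, and the invariant factors of ∂_1 are all 1, so H_0 = Z.
  H_1: rank ker ∂_1 − rank ∂_2 = (27 − 8) − 17 = 2, and the invariant factors of ∂_2 are all 1, so H_1 = Z^2.
  H_2: rank ker ∂_2 − rank ∂_3 = (18 − 17) − 0 = 1, and there is no ∂_3, so H_2 = Z.

As a check, the Euler characteristic is 9 − 27 + 18 = 0, which agrees with 1 − 2 + 1 = 0.
(K is a triangulation of the torus T^2.)

H_0 ≅ Z,  H_1 ≅ Z^2,  H_2 ≅ Z.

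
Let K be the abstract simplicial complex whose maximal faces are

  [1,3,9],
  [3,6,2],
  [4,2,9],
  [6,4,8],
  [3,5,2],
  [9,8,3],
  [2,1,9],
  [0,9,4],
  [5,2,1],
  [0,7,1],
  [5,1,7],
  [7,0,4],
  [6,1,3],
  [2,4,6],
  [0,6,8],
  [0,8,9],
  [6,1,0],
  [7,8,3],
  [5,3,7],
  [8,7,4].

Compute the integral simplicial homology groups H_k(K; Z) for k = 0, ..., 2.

H_0 = Z,  H_1 = Z ⊕ Z/2,  H_2 = 0.

Take the total order 0 < 1 < 2 < 3 < 4 < 5 < 6 < 7 < 8 < 9 on the vertex set. Then K (dimension 2) consists of the simplices:

  0-simplices (10): [0], [1], [2], [3], [4], [5], [6], [7], [8], [9]
  1-simplices (30): (30 of them)
  2-simplices (20): (20 of them)

so the chain groups are C_0 ≅ Z^10, C_1 ≅ Z^30, C_2 ≅ Z^20.

Boundary ∂_1: C_1 → C_0 maps an edge to its endpoints' difference, ∂[p,q] = q − p.
The 10×30 boundary matrix has rank 9 and Smith normal form diag(1,1,1,1,1,1,1,1,1).

Boundary ∂_2: C_2 → C_1 maps a triangle to the signed sum of its edges. For instance
  ∂[3,7,8] = [7,8] − [3,8] + [3,7],
  ∂[2,4,6] = [4,6] − [2,6] + [2,4].
This gives a 30×20 integer matrix of rank 20; reducing to Smith normal form yields diagonal entries (1,1,1,1,1,1,1,1,1,1,1,1,1,1,1,1,1,1,1,2).

Now H_k = ker ∂_k / im ∂_{k+1}, so:

  H_0: rank C_0 − rank ∂_1 = 10 − 9 = 1, and the invariant factors of ∂_1 are all 1, so H_0 = Z.
  H_1: rank ker ∂_1 − rank ∂_2 = (30 − 9) − 20 = 1, and ∂_2 has invariant factor 2 > 1, so H_1 = Z ⊕ Z/2.
  H_2: rank ker ∂_2 − rank ∂_3 = (20 − 20) − 0 = 0, and there is no ∂_3, so H_2 = 0.

(K is a triangulation of the Klein bottle.)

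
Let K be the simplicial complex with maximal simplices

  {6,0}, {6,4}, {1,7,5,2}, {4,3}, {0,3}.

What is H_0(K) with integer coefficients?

K has 8 vertices, 10 edges, 4 triangles, 1 3-simplex.
rank ∂_0 = 0, rank ∂_1 = 6 ⇒ b_0 = 8 − 0 − 6 = 2; all invariant factors of ∂_1 are 1 so no torsion. So H_0 ≅ Z^2.

H_0 = Z^2.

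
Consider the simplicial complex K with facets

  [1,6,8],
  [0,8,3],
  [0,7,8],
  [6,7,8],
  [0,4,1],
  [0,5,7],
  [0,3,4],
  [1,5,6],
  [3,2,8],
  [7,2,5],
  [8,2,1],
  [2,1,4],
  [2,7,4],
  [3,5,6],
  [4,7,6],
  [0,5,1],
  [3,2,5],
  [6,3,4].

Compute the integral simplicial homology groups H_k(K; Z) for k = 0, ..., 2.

Order the vertices as 0 < 1 < 2 < 3 < 4 < 5 < 6 < 7 < 8. Listing each simplex with vertices in this order, K has dimension 2 with simplices:

  0-simplices (9): [0], [1], [2], [3], [4], [5], [6], [7], [8]
  1-simplices (27): (27 of them)
  2-simplices (18): [0,1,4], [0,1,5], [0,3,4], [0,3,8], [0,5,7], [0,7,8], [1,2,4], [1,2,8], [1,5,6], [1,6,8], [2,3,5], [2,3,8], [2,4,7], [2,5,7], [3,4,6], [3,5,6], [4,6,7], [6,7,8]

Hence C_0 ≅ Z^9, C_1 ≅ Z^27, C_2 ≅ Z^18.

∂_1: C_1 → C_0 sends each edge [p,q] (with p < q) to q − p. For instance
  ∂[1,4] = [4] − [1].
This gives a 9×27 integer matrix of rank 8; reducing to Smith normal form yields diagonal entries (1,1,1,1,1,1,1,1).

Boundary ∂_2: C_2 → C_1 maps a triangle to the signed sum of its edges. For instance
  ∂[0,1,5] = [1,5] − [0,5] + [0,1],
  ∂[2,4,7] = [4,7] − [2,7] + [2,4].
As a 27×18 matrix over Z this has rank 17, with invariant factors (1,1,1,1,1,1,1,1,1,1,1,1,1,1,1,1,1).

Now H_k = ker ∂_k / im ∂_{k+1}, so:

  H_0: rank C_0 − rank ∂_1 = 9 − 8 = 1, and the invariant factors of ∂_1 are all 1, so H_0 ≅ Z.
  H_1: rank ker ∂_1 − rank ∂_2 = (27 − 8) − 17 = 2, and the invariant factors of ∂_2 are all 1, so H_1 ≅ Z^2.
  H_2: rank ker ∂_2 − rank ∂_3 = (18 − 17) − 0 = 1, and there is no ∂_3, so H_2 ≅ Z.

(K is a triangulation of the torus T^2.)

H_0 ≅ Z,  H_1 ≅ Z^2,  H_2 ≅ Z.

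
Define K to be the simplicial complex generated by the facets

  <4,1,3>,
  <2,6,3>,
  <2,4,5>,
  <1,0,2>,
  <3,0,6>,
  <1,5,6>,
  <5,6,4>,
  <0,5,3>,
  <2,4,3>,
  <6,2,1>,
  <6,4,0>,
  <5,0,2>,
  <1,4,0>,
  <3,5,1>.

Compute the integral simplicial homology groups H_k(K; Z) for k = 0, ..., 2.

H_0 = Z,  H_1 = Z^2,  H_2 = Z.

Take the total order 0 < 1 < 2 < 3 < 4 < 5 < 6 on the vertex set. Then K (dimension 2) consists of the simplices:

  0-simplices (7): [0], [1], [2], [3], [4], [5], [6]
  1-simplices (21): [0,1], [0,2], [0,3], [0,4], [0,5], [0,6], [1,2], [1,3], [1,4], [1,5], [1,6], [2,3], [2,4], [2,5], [2,6], [3,4], [3,5], [3,6], [4,5], [4,6], [5,6]
  2-simplices (14): [0,1,2], [0,1,4], [0,2,5], [0,3,5], [0,3,6], [0,4,6], [1,2,6], [1,3,4], [1,3,5], [1,5,6], [2,3,4], [2,3,6], [2,4,5], [4,5,6]

giving chain groups C_0 ≅ Z^7, C_1 ≅ Z^21, C_2 ≅ Z^14.

∂_1: C_1 → C_0 maps an edge to its endpoints' difference, ∂[p,q] = q − p.
The 7×21 boundary matrix has rank 6 and Smith normal form diag(1,1,1,1,1,1).

The boundary map ∂_2: C_2 → C_1 maps a triangle to the signed sum of its edges. For instance
  ∂[2,3,6] = [3,6] − [2,6] + [2,3],
  ∂[1,3,5] = [3,5] − [1,5] + [1,3].
This gives a 21×14 integer matrix of rank 13; reducing to Smith normal form yields diagonal entries (1,1,1,1,1,1,1,1,1,1,1,1,1).

Reading off H_k = ker ∂_k / im ∂_{k+1}:

  H_0: rank C_0 − rank ∂_1 = 7 − 6 = 1, and the invariant factors of ∂_1 are all 1, so H_0 = Z.
  H_1: rank ker ∂_1 − rank ∂_2 = (21 − 6) − 13 = 2, and the invariant factors of ∂_2 are all 1, so H_1 = Z^2.
  H_2: rank ker ∂_2 − rank ∂_3 = (14 − 13) − 0 = 1, and there is no ∂_3, so H_2 = Z.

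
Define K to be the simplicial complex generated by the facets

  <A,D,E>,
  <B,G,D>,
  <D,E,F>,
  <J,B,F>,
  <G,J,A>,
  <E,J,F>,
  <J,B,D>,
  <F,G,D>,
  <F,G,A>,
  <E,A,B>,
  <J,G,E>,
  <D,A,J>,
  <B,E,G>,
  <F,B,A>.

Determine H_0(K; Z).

H_0 = Z.

K has 7 vertices, 21 edges, 14 triangles.
rank ∂_0 = 0, rank ∂_1 = 6 ⇒ b_0 = 7 − 0 − 6 = 1; all invariant factors of ∂_1 are 1 so no torsion. So H_0 ≅ Z.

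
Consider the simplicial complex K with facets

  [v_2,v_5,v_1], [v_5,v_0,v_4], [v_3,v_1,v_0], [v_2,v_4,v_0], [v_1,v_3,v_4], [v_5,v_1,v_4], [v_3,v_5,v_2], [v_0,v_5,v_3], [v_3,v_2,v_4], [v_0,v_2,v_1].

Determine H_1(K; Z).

We work with the vertex ordering v_0 < v_1 < v_2 < v_3 < v_4 < v_5. The simplices of K, each written with vertices in increasing order, are:

  0-simplices (6): [v_0], [v_1], [v_2], [v_3], [v_4], [v_5]
  1-simplices (15): (15 of them)
  2-simplices (10): [v_0,v_1,v_2], [v_0,v_1,v_3], [v_0,v_2,v_4], [v_0,v_3,v_5], [v_0,v_4,v_5], [v_1,v_2,v_5], [v_1,v_3,v_4], [v_1,v_4,v_5], [v_2,v_3,v_4], [v_2,v_3,v_5]

Hence C_0 ≅ Z^6, C_1 ≅ Z^15, C_2 ≅ Z^10.

Boundary ∂_1: C_1 → C_0 is given by ∂[p,q] = [q] − [p]. For instance
  ∂[v_2,v_4] = [v_4] − [v_2].
This gives a 6×15 integer matrix of rank 5; reducing to Smith normal form yields diagonal entries (1,1,1,1,1).

The boundary map ∂_2: C_2 → C_1 acts by ∂[p,q,r] = [q,r] − [p,r] + [p,q]. For instance
  ∂[v_2,v_3,v_5] = [v_3,v_5] − [v_2,v_5] + [v_2,v_3],
  ∂[v_0,v_1,v_3] = [v_1,v_3] − [v_0,v_3] + [v_0,v_1].
The resulting 15×10 matrix has rank 10, and its Smith normal form has invariant factors (1,1,1,1,1,1,1,1,1,2).

Computing H_k = (kernel of ∂_k) / (image of ∂_{k+1}):

  H_1: rank ker ∂_1 − rank ∂_2 = (15 − 5) − 10 = 0, and ∂_2 has invariant factor 2 > 1, so H_1 = Z_2.

H_1 = Z_2.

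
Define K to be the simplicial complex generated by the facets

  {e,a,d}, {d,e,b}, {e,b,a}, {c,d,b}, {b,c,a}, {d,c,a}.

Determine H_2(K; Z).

Order the vertices as a < b < c < d < e. Listing each simplex with vertices in this order, K has dimension 2 with simplices:

  0-simplices (5): a, b, c, d, e
  1-simplices (9): ab, ac, ad, ae, bc, bd, be, cd, de
  2-simplices (6): abc, abe, acd, ade, bcd, bde

Hence C_0 ≅ Z^5, C_1 ≅ Z^9, C_2 ≅ Z^6.

Boundary ∂_1: C_1 → C_0 maps an edge to its endpoints' difference, ∂[p,q] = q − p. For instance
  ∂de = e − d.
The resulting 5×9 matrix has rank 4, and its Smith normal form has invariant factors (1,1,1,1).

∂_2: C_2 → C_1 acts by ∂[p,q,r] = [q,r] − [p,r] + [p,q]. For instance
  ∂abc = bc − ac + ab,
  ∂acd = cd − ad + ac.
As a 9×6 matrix over Z this has rank 5, with invariant factors (1,1,1,1,1).

Reading off H_k = ker ∂_k / im ∂_{k+1}:

  H_2: rank ker ∂_2 − rank ∂_3 = (6 − 5) − 0 = 1, and there is no ∂_3, so H_2 = Z.

H_2 = Z.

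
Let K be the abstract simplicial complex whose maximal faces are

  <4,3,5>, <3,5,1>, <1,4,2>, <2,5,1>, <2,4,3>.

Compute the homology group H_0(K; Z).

H_0 = Z.

Fix the vertex order 1 < 2 < 3 < 4 < 5 and write every simplex with vertices in increasing order. Then dim K = 2 and the simplices of K are:

  0-simplices (5): [1], [2], [3], [4], [5]
  1-simplices (10): [1,2], [1,3], [1,4], [1,5], [2,3], [2,4], [2,5], [3,4], [3,5], [4,5]
  2-simplices (5): [1,2,4], [1,2,5], [1,3,5], [2,3,4], [3,4,5]

giving chain groups C_0 ≅ Z^5, C_1 ≅ Z^10, C_2 ≅ Z^5.

∂_1: C_1 → C_0 maps an edge to its endpoints' difference, ∂[p,q] = q − p.
This gives a 5×10 integer matrix of rank 4; reducing to Smith normal form yields diagonal entries (1,1,1,1).

∂_2: C_2 → C_1 maps a triangle to the signed sum of its edges. For instance
  ∂[3,4,5] = [4,5] − [3,5] + [3,4],
  ∂[1,2,5] = [2,5] − [1,5] + [1,2].
As a 10×5 matrix over Z this has rank 5, with invariant factors (1,1,1,1,1).

Computing H_k = (kernel of ∂_k) / (image of ∂_{k+1}):

  H_0: rank C_0 − rank ∂_1 = 5 − 4 = 1, and the invariant factors of ∂_1 are all 1, so H_0 = Z.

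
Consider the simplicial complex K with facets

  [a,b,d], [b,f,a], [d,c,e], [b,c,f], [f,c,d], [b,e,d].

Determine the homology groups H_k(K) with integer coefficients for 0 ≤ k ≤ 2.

Order the vertices as a < b < c < d < e < f. Listing each simplex with vertices in this order, K has dimension 2 with simplices:

  0-simplices (6): a, b, c, d, e, f
  1-simplices (12): ab, ad, af, bc, bd, be, bf, cd, ce, cf, de, df
  2-simplices (6): abd, abf, bcf, bde, cde, cdf

Hence C_0 ≅ Z^6, C_1 ≅ Z^12, C_2 ≅ Z^6.

∂_1: C_1 → C_0 sends each edge [p,q] (with p < q) to q − p. For instance
  ∂cd = d − c.
As a 6×12 matrix over Z this has rank 5, with invariant factors (1,1,1,1,1).

∂_2: C_2 → C_1 sends each 2-simplex [p,q,r] to [q,r] − [p,r] + [p,q]. For instance
  ∂abd = bd − ad + ab,
  ∂cdf = df − cf + cd.
The resulting 12×6 matrix has rank 6, and its Smith normal form has invariant factors (1,1,1,1,1,1).

From H_k ≅ ker(∂_k) / im(∂_{k+1}) we obtain:

  H_0: rank C_0 − rank ∂_1 = 6 − 5 = 1, and the invariant factors of ∂_1 are all 1, so H_0 = Z.
  H_1: rank ker ∂_1 − rank ∂_2 = (12 − 5) − 6 = 1, and the invariant factors of ∂_2 are all 1, so H_1 = Z.
  H_2: rank ker ∂_2 − rank ∂_3 = (6 − 6) − 0 = 0, and there is no ∂_3, so H_2 = 0.

As a check, the Euler characteristic is 6 − 12 + 6 = 0, which agrees with 1 − 1 + 0 = 0.
(K is a triangulation of the cylinder S^1 x I.)

H_0 ≅ Z,  H_1 ≅ Z,  H_2 = 0.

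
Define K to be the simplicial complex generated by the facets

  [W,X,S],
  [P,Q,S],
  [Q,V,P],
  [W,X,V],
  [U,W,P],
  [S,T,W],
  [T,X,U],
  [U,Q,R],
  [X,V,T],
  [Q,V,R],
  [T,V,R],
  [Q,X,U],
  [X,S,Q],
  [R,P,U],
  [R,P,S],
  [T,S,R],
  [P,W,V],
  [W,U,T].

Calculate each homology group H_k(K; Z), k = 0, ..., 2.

H_0 = Z,  H_1 = Z ⊕ Z/2,  H_2 = 0.

K has 9 vertices, 27 edges, 18 triangles.
rank ∂_0 = 0, rank ∂_1 = 8 ⇒ b_0 = 9 − 0 − 8 = 1; all invariant factors of ∂_1 are 1 so no torsion. So H_0 = Z.
rank ∂_1 = 8, rank ∂_2 = 18 ⇒ b_1 = 27 − 8 − 18 = 1; ∂_2 has invariant factor(s) [2] giving torsion. So H_1 = Z ⊕ Z/2.
rank ∂_2 = 18, rank ∂_3 = 0 ⇒ b_2 = 18 − 18 − 0 = 0. So H_2 = 0.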